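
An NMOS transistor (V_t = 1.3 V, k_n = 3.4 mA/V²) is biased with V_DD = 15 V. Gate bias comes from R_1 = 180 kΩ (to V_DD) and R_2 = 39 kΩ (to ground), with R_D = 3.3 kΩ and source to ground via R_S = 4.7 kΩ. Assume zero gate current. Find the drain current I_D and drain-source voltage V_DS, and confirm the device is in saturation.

I_D ≈ 0.22 mA, V_DS ≈ 13 V

V_G = V_DD·R_2/(R_1+R_2) = 15×39/219 = 2.67 V.
Assume saturation: I_D = (k_n/2)(V_GS − V_t)² with V_GS = V_G − I_D·R_S = 2.67 − 4.7·I_D.
Substituting gives 37.6·I_D² − 22.9·I_D + 3.2 = 0, with roots I_D = 0.216 or 0.394 mA.
The root I_D = 0.394 mA gives V_GS = 0.818 V ≤ V_t, so take I_D = 0.216 mA.
Then V_GS = 1.66 V and V_DS = V_DD − I_D(R_D+R_S) = 15 − 0.216×8 = 13.3 V.
Saturation requires V_DS ≥ V_GS − V_t = 0.356 V; 13.3 ≥ 0.356 ✓.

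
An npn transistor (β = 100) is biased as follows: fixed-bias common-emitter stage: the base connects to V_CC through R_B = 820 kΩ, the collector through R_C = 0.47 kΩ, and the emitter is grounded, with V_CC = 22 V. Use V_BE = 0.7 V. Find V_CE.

V_CE ≈ 21 V

Base loop: V_CC = I_B·R_B + V_BE, so I_B = (22 − 0.7)/820 kΩ = 0.026 mA.
In the active region I_C = β·I_B = 100 × 0.026 = 2.6 mA.
Collector loop: V_CE = V_CC − I_C·R_C = 22 − 2.6×0.47 = 20.8 V.
Since V_CE = 20.8 V > V_CE(sat) ≈ 0.2 V, the transistor is in the active region as assumed.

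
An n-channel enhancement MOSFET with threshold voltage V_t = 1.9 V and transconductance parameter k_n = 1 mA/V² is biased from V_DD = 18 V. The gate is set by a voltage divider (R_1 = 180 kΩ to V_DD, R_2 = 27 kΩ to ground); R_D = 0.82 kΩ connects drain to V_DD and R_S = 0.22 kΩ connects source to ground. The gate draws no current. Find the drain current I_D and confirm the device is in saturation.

I_D ≈ 0.091 mA

V_G = V_DD·R_2/(R_1+R_2) = 18×27/207 = 2.35 V.
Assume saturation: I_D = (k_n/2)(V_GS − V_t)² with V_GS = V_G − I_D·R_S = 2.35 − 0.22·I_D.
Substituting gives 0.0242·I_D² − 1.1·I_D + 0.1 = 0, with roots I_D = 0.0915 or 45.3 mA.
The root I_D = 45.3 mA gives V_GS = -7.62 V ≤ V_t, so take I_D = 0.0915 mA.
Then V_GS = 2.33 V and V_DS = V_DD − I_D(R_D+R_S) = 18 − 0.0915×1.04 = 17.9 V.
Saturation requires V_DS ≥ V_GS − V_t = 0.428 V; 17.9 ≥ 0.428 ✓.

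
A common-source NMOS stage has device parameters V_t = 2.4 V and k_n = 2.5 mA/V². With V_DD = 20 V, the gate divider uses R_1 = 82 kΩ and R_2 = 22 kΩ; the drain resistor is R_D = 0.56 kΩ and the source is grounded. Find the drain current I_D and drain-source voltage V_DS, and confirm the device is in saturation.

I_D ≈ 4.2 mA, V_DS ≈ 18 V

V_G = V_DD·R_2/(R_1+R_2) = 20×22/104 = 4.23 V. With the source grounded, V_GS = V_G = 4.23 V.
Assume saturation: I_D = (k_n/2)(V_GS − V_t)² = (2.5/2)×(4.23 − 2.4)² = 1.25×1.83² = 4.19 mA.
V_DS = V_DD − I_D·R_D = 20 − 4.19×0.56 = 17.7 V.
Saturation requires V_DS ≥ V_GS − V_t = 1.83 V; 17.7 ≥ 1.83 ✓.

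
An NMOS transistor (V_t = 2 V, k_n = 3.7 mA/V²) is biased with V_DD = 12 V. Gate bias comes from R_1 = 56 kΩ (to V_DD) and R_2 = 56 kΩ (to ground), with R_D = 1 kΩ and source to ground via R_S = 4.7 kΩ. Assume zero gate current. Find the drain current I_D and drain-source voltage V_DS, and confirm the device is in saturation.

V_G = V_DD·R_2/(R_1+R_2) = 12×56/112 = 6 V.
Assume saturation: I_D = (k_n/2)(V_GS − V_t)² with V_GS = V_G − I_D·R_S = 6 − 4.7·I_D.
Substituting gives 40.9·I_D² − 70.6·I_D + 29.6 = 0, with roots I_D = 0.718 or 1.01 mA.
The root I_D = 1.01 mA gives V_GS = 1.26 V ≤ V_t, so take I_D = 0.718 mA.
Then V_GS = 2.62 V and V_DS = V_DD − I_D(R_D+R_S) = 12 − 0.718×5.7 = 7.9 V.
Saturation requires V_DS ≥ V_GS − V_t = 0.623 V; 7.9 ≥ 0.623 ✓.

I_D ≈ 0.72 mA, V_DS ≈ 7.9 V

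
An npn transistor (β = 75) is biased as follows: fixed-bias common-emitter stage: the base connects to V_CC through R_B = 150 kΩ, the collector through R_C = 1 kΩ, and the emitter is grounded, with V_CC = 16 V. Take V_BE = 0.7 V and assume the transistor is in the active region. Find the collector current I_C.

Base loop: V_CC = I_B·R_B + V_BE, so I_B = (16 − 0.7)/150 kΩ = 0.102 mA.
In the active region I_C = β·I_B = 75 × 0.102 = 7.65 mA.
Collector loop: V_CE = V_CC − I_C·R_C = 16 − 7.65×1 = 8.35 V.
Since V_CE = 8.35 V > V_CE(sat) ≈ 0.2 V, the transistor is in the active region as assumed.

I_C ≈ 7.7 mA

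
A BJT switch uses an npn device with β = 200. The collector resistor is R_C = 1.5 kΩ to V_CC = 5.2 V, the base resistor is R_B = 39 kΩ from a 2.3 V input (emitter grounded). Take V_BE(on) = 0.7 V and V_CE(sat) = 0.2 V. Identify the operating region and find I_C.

saturation; I_C ≈ 3.3 mA

Assume active: I_B = (2.3 − 0.7)/39 = 0.041 mA, giving I_C = β·I_B = 8.21 mA.
But then V_CE = 5.2 − 8.21×1.5 = -7.11 V < V_CE(sat) = 0.2 V — impossible in the active region.
So the transistor is saturated. With V_CE = 0.2 V, I_C = (V_CC − 0.2)/R_C = 5/1.5 = 3.33 mA.
Check: β·I_B = 8.21 mA > I_C = 3.33 mA, confirming saturation.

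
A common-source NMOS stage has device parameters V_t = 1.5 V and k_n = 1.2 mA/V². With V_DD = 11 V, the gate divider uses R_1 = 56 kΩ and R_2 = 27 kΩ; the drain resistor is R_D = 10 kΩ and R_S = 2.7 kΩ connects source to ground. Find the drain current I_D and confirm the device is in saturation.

I_D ≈ 0.45 mA

V_G = V_DD·R_2/(R_1+R_2) = 11×27/83 = 3.58 V.
Assume saturation: I_D = (k_n/2)(V_GS − V_t)² with V_GS = V_G − I_D·R_S = 3.58 − 2.7·I_D.
Substituting gives 4.37·I_D² − 7.73·I_D + 2.59 = 0, with roots I_D = 0.449 or 1.32 mA.
The root I_D = 1.32 mA gives V_GS = 0.0174 V ≤ V_t, so take I_D = 0.449 mA.
Then V_GS = 2.37 V and V_DS = V_DD − I_D(R_D+R_S) = 11 − 0.449×12.7 = 5.29 V.
Saturation requires V_DS ≥ V_GS − V_t = 0.865 V; 5.29 ≥ 0.865 ✓.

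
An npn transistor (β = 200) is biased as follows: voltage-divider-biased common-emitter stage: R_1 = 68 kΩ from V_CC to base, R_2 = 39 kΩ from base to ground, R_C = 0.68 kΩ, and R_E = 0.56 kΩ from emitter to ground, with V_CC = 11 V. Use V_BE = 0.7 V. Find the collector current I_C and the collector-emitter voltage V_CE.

Thevenize the base divider: V_Th = V_CC·R_2/(R_1+R_2) = 11×39/107 = 4.01 V, R_Th = R_1‖R_2 = 24.8 kΩ.
Base-emitter loop: V_Th = I_B·R_Th + V_BE + (β+1)I_B·R_E, so I_B = (4.01 − 0.7) / (24.8 + 201×0.56) = 0.0241 mA.
I_C = β·I_B = 200×0.0241 = 4.82 mA, and I_E = (β+1)I_B = 4.84 mA.
V_CE = V_CC − I_C·R_C − I_E·R_E = 11 − 4.82×0.68 − 4.84×0.56 = 5.01 V.
V_CE = 5.01 V > 0.2 V confirms active-region operation.

I_C ≈ 4.8 mA, V_CE ≈ 5 V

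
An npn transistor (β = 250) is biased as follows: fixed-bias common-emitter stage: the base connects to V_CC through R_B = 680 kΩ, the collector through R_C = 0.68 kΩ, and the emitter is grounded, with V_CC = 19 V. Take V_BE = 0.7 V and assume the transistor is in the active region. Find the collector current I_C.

Base loop: V_CC = I_B·R_B + V_BE, so I_B = (19 − 0.7)/680 kΩ = 0.0269 mA.
In the active region I_C = β·I_B = 250 × 0.0269 = 6.73 mA.
Collector loop: V_CE = V_CC − I_C·R_C = 19 − 6.73×0.68 = 14.4 V.
Since V_CE = 14.4 V > V_CE(sat) ≈ 0.2 V, the transistor is in the active region as assumed.

I_C ≈ 6.7 mA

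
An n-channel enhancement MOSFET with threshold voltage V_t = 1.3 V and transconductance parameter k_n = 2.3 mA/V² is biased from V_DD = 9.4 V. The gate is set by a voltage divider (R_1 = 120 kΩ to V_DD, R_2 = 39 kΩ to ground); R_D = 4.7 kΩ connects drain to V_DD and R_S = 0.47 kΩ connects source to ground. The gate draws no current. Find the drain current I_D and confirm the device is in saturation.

I_D ≈ 0.6 mA

V_G = V_DD·R_2/(R_1+R_2) = 9.4×39/159 = 2.31 V.
Assume saturation: I_D = (k_n/2)(V_GS − V_t)² with V_GS = V_G − I_D·R_S = 2.31 − 0.47·I_D.
Substituting gives 0.254·I_D² − 2.09·I_D + 1.16 = 0, with roots I_D = 0.601 or 7.61 mA.
The root I_D = 7.61 mA gives V_GS = -1.27 V ≤ V_t, so take I_D = 0.601 mA.
Then V_GS = 2.02 V and V_DS = V_DD − I_D(R_D+R_S) = 9.4 − 0.601×5.17 = 6.29 V.
Saturation requires V_DS ≥ V_GS − V_t = 0.723 V; 6.29 ≥ 0.723 ✓.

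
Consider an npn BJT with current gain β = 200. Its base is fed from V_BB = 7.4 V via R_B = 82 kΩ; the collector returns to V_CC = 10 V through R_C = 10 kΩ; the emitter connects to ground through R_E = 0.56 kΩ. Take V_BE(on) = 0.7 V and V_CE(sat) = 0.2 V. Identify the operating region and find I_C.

saturation; I_C ≈ 0.92 mA

Assume active: I_B = (7.4 − 0.7)/(82 + 201×0.56) = 0.0344 mA, I_C = β·I_B = 6.89 mA.
Then V_CE = 10 − 6.89×10 − 6.92×0.56 = -62.7 V < 0.2 V — the active assumption fails.
Re-solve with V_CE = 0.2 V. KCL at the emitter: V_E/R_E = (V_BB−0.7−V_E)/R_B + (V_CC−0.2−V_E)/R_C, giving V_E = 0.559 V.
I_C = (V_CC − 0.2 − V_E)/R_C = (9.8 − 0.559)/10 = 0.924 mA.
Check: I_B = (6.7 − 0.559)/82 = 0.0749 mA, and β·I_B = 15 mA > I_C, confirming saturation.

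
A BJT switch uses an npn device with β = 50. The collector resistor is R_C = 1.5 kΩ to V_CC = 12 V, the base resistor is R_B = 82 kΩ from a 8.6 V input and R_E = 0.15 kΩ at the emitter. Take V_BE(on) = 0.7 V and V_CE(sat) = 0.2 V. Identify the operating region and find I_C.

active; I_C ≈ 4.4 mA

Assume active. Base-emitter loop: I_B = (V_BB − V_BE)/(R_B + (β+1)R_E) = (8.6 − 0.7)/(82 + 51×0.15) = 0.0881 mA.
I_C = β·I_B = 50×0.0881 = 4.41 mA.
V_CE = V_CC − I_C·R_C − I_E·R_E = 12 − 4.41×1.5 − 4.49×0.15 = 4.72 V > V_CE(sat), so the active-region assumption holds.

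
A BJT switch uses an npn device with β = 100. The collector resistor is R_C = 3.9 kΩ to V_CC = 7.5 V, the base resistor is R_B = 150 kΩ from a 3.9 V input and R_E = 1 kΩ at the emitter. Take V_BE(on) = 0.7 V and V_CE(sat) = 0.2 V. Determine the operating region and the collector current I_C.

Assume active. Base-emitter loop: I_B = (V_BB − V_BE)/(R_B + (β+1)R_E) = (3.9 − 0.7)/(150 + 101×1) = 0.0127 mA.
I_C = β·I_B = 100×0.0127 = 1.27 mA.
V_CE = V_CC − I_C·R_C − I_E·R_E = 7.5 − 1.27×3.9 − 1.29×1 = 1.24 V > V_CE(sat), so the active-region assumption holds.

active; I_C ≈ 1.3 mA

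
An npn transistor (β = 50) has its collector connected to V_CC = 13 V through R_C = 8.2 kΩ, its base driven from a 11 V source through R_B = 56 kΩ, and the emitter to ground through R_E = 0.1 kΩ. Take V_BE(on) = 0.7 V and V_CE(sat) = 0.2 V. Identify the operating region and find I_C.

saturation; I_C ≈ 1.5 mA

Assume active: I_B = (11 − 0.7)/(56 + 51×0.1) = 0.169 mA, I_C = β·I_B = 8.43 mA.
Then V_CE = 13 − 8.43×8.2 − 8.6×0.1 = -57 V < 0.2 V — the active assumption fails.
Re-solve with V_CE = 0.2 V. KCL at the emitter: V_E/R_E = (V_BB−0.7−V_E)/R_B + (V_CC−0.2−V_E)/R_C, giving V_E = 0.172 V.
I_C = (V_CC − 0.2 − V_E)/R_C = (12.8 − 0.172)/8.2 = 1.54 mA.
Check: I_B = (10.3 − 0.172)/56 = 0.181 mA, and β·I_B = 9.04 mA > I_C, confirming saturation.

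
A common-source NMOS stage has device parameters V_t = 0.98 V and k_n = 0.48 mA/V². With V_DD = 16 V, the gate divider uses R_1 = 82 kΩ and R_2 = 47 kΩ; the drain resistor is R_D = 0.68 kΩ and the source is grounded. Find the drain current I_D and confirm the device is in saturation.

I_D ≈ 5.6 mA

V_G = V_DD·R_2/(R_1+R_2) = 16×47/129 = 5.83 V. With the source grounded, V_GS = V_G = 5.83 V.
Assume saturation: I_D = (k_n/2)(V_GS − V_t)² = (0.48/2)×(5.83 − 0.98)² = 0.24×4.85² = 5.64 mA.
V_DS = V_DD − I_D·R_D = 16 − 5.64×0.68 = 12.2 V.
Saturation requires V_DS ≥ V_GS − V_t = 4.85 V; 12.2 ≥ 4.85 ✓.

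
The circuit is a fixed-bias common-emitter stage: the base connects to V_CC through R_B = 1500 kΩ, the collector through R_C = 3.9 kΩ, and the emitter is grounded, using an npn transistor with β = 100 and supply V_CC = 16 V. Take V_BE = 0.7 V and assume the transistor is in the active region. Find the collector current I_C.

Base loop: V_CC = I_B·R_B + V_BE, so I_B = (16 − 0.7)/1500 kΩ = 0.0102 mA.
In the active region I_C = β·I_B = 100 × 0.0102 = 1.02 mA.
Collector loop: V_CE = V_CC − I_C·R_C = 16 − 1.02×3.9 = 12 V.
Since V_CE = 12 V > V_CE(sat) ≈ 0.2 V, the transistor is in the active region as assumed.

I_C ≈ 1 mA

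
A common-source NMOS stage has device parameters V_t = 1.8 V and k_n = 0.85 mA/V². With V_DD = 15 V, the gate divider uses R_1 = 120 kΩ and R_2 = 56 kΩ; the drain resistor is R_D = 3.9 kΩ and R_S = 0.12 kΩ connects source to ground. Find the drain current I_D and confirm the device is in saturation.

I_D ≈ 2.9 mA

V_G = V_DD·R_2/(R_1+R_2) = 15×56/176 = 4.77 V.
Assume saturation: I_D = (k_n/2)(V_GS − V_t)² with V_GS = V_G − I_D·R_S = 4.77 − 0.12·I_D.
Substituting gives 0.00612·I_D² − 1.3·I_D + 3.76 = 0, with roots I_D = 2.92 or 210 mA.
The root I_D = 210 mA gives V_GS = -20.4 V ≤ V_t, so take I_D = 2.92 mA.
Then V_GS = 4.42 V and V_DS = V_DD − I_D(R_D+R_S) = 15 − 2.92×4.02 = 3.25 V.
Saturation requires V_DS ≥ V_GS − V_t = 2.62 V; 3.25 ≥ 2.62 ✓.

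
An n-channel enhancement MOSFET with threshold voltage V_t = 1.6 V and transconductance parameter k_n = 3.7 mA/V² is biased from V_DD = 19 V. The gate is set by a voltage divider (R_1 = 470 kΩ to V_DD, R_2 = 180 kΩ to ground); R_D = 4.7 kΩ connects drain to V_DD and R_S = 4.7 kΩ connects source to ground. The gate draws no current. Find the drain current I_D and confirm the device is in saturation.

I_D ≈ 0.65 mA

V_G = V_DD·R_2/(R_1+R_2) = 19×180/650 = 5.26 V.
Assume saturation: I_D = (k_n/2)(V_GS − V_t)² with V_GS = V_G − I_D·R_S = 5.26 − 4.7·I_D.
Substituting gives 40.9·I_D² − 64.7·I_D + 24.8 = 0, with roots I_D = 0.653 or 0.93 mA.
The root I_D = 0.93 mA gives V_GS = 0.891 V ≤ V_t, so take I_D = 0.653 mA.
Then V_GS = 2.19 V and V_DS = V_DD − I_D(R_D+R_S) = 19 − 0.653×9.4 = 12.9 V.
Saturation requires V_DS ≥ V_GS − V_t = 0.594 V; 12.9 ≥ 0.594 ✓.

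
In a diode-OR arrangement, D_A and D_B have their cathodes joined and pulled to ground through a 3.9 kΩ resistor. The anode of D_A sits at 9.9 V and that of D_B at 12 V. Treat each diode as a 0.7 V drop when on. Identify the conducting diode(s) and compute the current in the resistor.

Only D_B conducts; I_R ≈ 2.9 mA

Assume both conduct. Then node N would need to be at both 9.9−0.7 = 9.2 V and 12−0.7 = 11.3 V, which is impossible.
Assume only D_B conducts: V_N = 12 − 0.7 = 11.3 V, so I_R = 11.3/3.9 = 2.9 mA.
Check D_A: its anode-to-cathode voltage is 9.9 − 11.3 = -1.4 V < 0.7 V, so it is off. The assumption is consistent.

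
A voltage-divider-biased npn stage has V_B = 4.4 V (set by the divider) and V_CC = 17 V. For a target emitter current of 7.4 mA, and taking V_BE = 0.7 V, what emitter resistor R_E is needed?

R_E ≈ 0.5 kΩ

V_E = V_B − V_BE = 4.4 − 0.7 = 3.7 V.
R_E = V_E / I_E = 3.7 / 7.4 = 0.5 kΩ.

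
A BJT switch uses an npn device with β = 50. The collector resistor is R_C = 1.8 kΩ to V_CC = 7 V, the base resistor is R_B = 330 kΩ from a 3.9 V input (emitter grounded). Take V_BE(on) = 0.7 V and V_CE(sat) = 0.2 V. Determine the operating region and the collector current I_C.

Assume active. Base-emitter loop: I_B = (V_BB − V_BE)/R_B = (3.9 − 0.7)/330 = 0.0097 mA.
I_C = β·I_B = 50×0.0097 = 0.485 mA.
V_CE = V_CC − I_C·R_C = 7 − 0.485×1.8 = 6.13 V > V_CE(sat), so the active-region assumption holds.

active; I_C ≈ 0.48 mA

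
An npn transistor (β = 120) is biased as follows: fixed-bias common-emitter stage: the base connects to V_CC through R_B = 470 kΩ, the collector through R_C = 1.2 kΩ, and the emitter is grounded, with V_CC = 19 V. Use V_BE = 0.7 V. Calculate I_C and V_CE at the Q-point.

I_C ≈ 4.7 mA, V_CE ≈ 13 V

Base loop: V_CC = I_B·R_B + V_BE, so I_B = (19 − 0.7)/470 kΩ = 0.0389 mA.
In the active region I_C = β·I_B = 120 × 0.0389 = 4.67 mA.
Collector loop: V_CE = V_CC − I_C·R_C = 19 − 4.67×1.2 = 13.4 V.
Since V_CE = 13.4 V > V_CE(sat) ≈ 0.2 V, the transistor is in the active region as assumed.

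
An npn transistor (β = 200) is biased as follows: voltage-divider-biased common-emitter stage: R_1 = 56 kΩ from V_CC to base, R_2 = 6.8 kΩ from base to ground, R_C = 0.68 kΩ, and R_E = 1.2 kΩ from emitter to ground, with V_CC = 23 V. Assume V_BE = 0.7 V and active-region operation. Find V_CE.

V_CE ≈ 20 V

Thevenize the base divider: V_Th = V_CC·R_2/(R_1+R_2) = 23×6.8/62.8 = 2.49 V, R_Th = R_1‖R_2 = 6.06 kΩ.
Base-emitter loop: V_Th = I_B·R_Th + V_BE + (β+1)I_B·R_E, so I_B = (2.49 − 0.7) / (6.06 + 201×1.2) = 0.00724 mA.
I_C = β·I_B = 200×0.00724 = 1.45 mA, and I_E = (β+1)I_B = 1.46 mA.
V_CE = V_CC − I_C·R_C − I_E·R_E = 23 − 1.45×0.68 − 1.46×1.2 = 20.3 V.
V_CE = 20.3 V > 0.2 V confirms active-region operation.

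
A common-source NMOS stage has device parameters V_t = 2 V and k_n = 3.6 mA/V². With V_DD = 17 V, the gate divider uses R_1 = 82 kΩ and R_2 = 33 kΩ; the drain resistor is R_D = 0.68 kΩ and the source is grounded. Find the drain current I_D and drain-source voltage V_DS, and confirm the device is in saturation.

I_D ≈ 15 mA, V_DS ≈ 6.9 V

V_G = V_DD·R_2/(R_1+R_2) = 17×33/115 = 4.88 V. With the source grounded, V_GS = V_G = 4.88 V.
Assume saturation: I_D = (k_n/2)(V_GS − V_t)² = (3.6/2)×(4.88 − 2)² = 1.8×2.88² = 14.9 mA.
V_DS = V_DD − I_D·R_D = 17 − 14.9×0.68 = 6.86 V.
Saturation requires V_DS ≥ V_GS − V_t = 2.88 V; 6.86 ≥ 2.88 ✓.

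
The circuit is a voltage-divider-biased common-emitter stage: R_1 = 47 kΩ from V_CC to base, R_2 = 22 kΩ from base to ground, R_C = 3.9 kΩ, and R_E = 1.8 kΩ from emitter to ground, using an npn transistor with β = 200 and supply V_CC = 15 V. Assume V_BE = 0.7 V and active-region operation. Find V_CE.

V_CE ≈ 2.6 V

Thevenize the base divider: V_Th = V_CC·R_2/(R_1+R_2) = 15×22/69 = 4.78 V, R_Th = R_1‖R_2 = 15 kΩ.
Base-emitter loop: V_Th = I_B·R_Th + V_BE + (β+1)I_B·R_E, so I_B = (4.78 − 0.7) / (15 + 201×1.8) = 0.0108 mA.
I_C = β·I_B = 200×0.0108 = 2.17 mA, and I_E = (β+1)I_B = 2.18 mA.
V_CE = V_CC − I_C·R_C − I_E·R_E = 15 − 2.17×3.9 − 2.18×1.8 = 2.63 V.
V_CE = 2.63 V > 0.2 V confirms active-region operation.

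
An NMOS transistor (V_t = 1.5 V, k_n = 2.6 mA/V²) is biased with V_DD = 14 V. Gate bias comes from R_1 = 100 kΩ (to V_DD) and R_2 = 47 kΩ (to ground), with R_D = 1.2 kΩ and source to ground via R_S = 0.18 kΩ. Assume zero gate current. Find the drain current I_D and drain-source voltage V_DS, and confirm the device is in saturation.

I_D ≈ 5.3 mA, V_DS ≈ 6.7 V

V_G = V_DD·R_2/(R_1+R_2) = 14×47/147 = 4.48 V.
Assume saturation: I_D = (k_n/2)(V_GS − V_t)² with V_GS = V_G − I_D·R_S = 4.48 − 0.18·I_D.
Substituting gives 0.0421·I_D² − 2.39·I_D + 11.5 = 0, with roots I_D = 5.31 or 51.5 mA.
The root I_D = 51.5 mA gives V_GS = -4.79 V ≤ V_t, so take I_D = 5.31 mA.
Then V_GS = 3.52 V and V_DS = V_DD − I_D(R_D+R_S) = 14 − 5.31×1.38 = 6.67 V.
Saturation requires V_DS ≥ V_GS − V_t = 2.02 V; 6.67 ≥ 2.02 ✓.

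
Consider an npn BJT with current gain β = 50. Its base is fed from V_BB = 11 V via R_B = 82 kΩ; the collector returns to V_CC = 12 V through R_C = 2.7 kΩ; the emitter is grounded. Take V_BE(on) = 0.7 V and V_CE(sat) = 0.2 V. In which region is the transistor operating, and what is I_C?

Assume active: I_B = (11 − 0.7)/82 = 0.126 mA, giving I_C = β·I_B = 6.28 mA.
But then V_CE = 12 − 6.28×2.7 = -4.96 V < V_CE(sat) = 0.2 V — impossible in the active region.
So the transistor is saturated. With V_CE = 0.2 V, I_C = (V_CC − 0.2)/R_C = 11.8/2.7 = 4.37 mA.
Check: β·I_B = 6.28 mA > I_C = 4.37 mA, confirming saturation.

saturation; I_C ≈ 4.4 mA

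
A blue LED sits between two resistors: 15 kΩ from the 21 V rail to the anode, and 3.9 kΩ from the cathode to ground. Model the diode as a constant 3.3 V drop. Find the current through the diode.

I ≈ 0.94 mA

The two resistors are in series with the diode, so KVL gives 21 = I·15 + 3.3 + I·3.9.
I = (21 − 3.3) / (15 + 3.9) kΩ = 17.7 / 18.9 = 0.937 mA.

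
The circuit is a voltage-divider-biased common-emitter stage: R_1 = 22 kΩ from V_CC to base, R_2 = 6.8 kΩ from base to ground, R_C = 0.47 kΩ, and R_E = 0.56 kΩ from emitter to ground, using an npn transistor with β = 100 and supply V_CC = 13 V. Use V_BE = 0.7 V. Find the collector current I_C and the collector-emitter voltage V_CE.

I_C ≈ 3.8 mA, V_CE ≈ 9 V

Thevenize the base divider: V_Th = V_CC·R_2/(R_1+R_2) = 13×6.8/28.8 = 3.07 V, R_Th = R_1‖R_2 = 5.19 kΩ.
Base-emitter loop: V_Th = I_B·R_Th + V_BE + (β+1)I_B·R_E, so I_B = (3.07 − 0.7) / (5.19 + 101×0.56) = 0.0384 mA.
I_C = β·I_B = 100×0.0384 = 3.84 mA, and I_E = (β+1)I_B = 3.88 mA.
V_CE = V_CC − I_C·R_C − I_E·R_E = 13 − 3.84×0.47 − 3.88×0.56 = 9.03 V.
V_CE = 9.03 V > 0.2 V confirms active-region operation.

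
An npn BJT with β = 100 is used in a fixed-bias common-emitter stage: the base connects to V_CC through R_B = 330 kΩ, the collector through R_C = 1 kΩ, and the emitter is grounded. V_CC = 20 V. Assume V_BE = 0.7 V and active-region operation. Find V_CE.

V_CE ≈ 14 V

Base loop: V_CC = I_B·R_B + V_BE, so I_B = (20 − 0.7)/330 kΩ = 0.0585 mA.
In the active region I_C = β·I_B = 100 × 0.0585 = 5.85 mA.
Collector loop: V_CE = V_CC − I_C·R_C = 20 − 5.85×1 = 14.2 V.
Since V_CE = 14.2 V > V_CE(sat) ≈ 0.2 V, the transistor is in the active region as assumed.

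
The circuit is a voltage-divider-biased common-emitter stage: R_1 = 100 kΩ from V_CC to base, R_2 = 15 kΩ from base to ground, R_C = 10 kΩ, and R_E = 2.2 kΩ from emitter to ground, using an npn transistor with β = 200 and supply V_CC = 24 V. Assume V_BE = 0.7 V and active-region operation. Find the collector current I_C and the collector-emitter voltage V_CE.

Thevenize the base divider: V_Th = V_CC·R_2/(R_1+R_2) = 24×15/115 = 3.13 V, R_Th = R_1‖R_2 = 13 kΩ.
Base-emitter loop: V_Th = I_B·R_Th + V_BE + (β+1)I_B·R_E, so I_B = (3.13 − 0.7) / (13 + 201×2.2) = 0.00534 mA.
I_C = β·I_B = 200×0.00534 = 1.07 mA, and I_E = (β+1)I_B = 1.07 mA.
V_CE = V_CC − I_C·R_C − I_E·R_E = 24 − 1.07×10 − 1.07×2.2 = 11 V.
V_CE = 11 V > 0.2 V confirms active-region operation.

I_C ≈ 1.1 mA, V_CE ≈ 11 V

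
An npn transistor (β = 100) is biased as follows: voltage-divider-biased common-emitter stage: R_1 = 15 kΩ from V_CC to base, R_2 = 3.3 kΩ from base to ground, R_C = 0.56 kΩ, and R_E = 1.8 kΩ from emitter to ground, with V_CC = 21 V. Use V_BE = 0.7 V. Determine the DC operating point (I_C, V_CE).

Thevenize the base divider: V_Th = V_CC·R_2/(R_1+R_2) = 21×3.3/18.3 = 3.79 V, R_Th = R_1‖R_2 = 2.7 kΩ.
Base-emitter loop: V_Th = I_B·R_Th + V_BE + (β+1)I_B·R_E, so I_B = (3.79 − 0.7) / (2.7 + 101×1.8) = 0.0167 mA.
I_C = β·I_B = 100×0.0167 = 1.67 mA, and I_E = (β+1)I_B = 1.69 mA.
V_CE = V_CC − I_C·R_C − I_E·R_E = 21 − 1.67×0.56 − 1.69×1.8 = 17 V.
V_CE = 17 V > 0.2 V confirms active-region operation.

I_C ≈ 1.7 mA, V_CE ≈ 17 V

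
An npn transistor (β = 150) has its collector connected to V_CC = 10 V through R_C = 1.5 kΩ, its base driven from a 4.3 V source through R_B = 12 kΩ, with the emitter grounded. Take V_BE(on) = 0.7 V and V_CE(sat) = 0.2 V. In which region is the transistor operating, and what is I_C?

Assume active: I_B = (4.3 − 0.7)/12 = 0.3 mA, giving I_C = β·I_B = 45 mA.
But then V_CE = 10 − 45×1.5 = -57.5 V < V_CE(sat) = 0.2 V — impossible in the active region.
So the transistor is saturated. With V_CE = 0.2 V, I_C = (V_CC − 0.2)/R_C = 9.8/1.5 = 6.53 mA.
Check: β·I_B = 45 mA > I_C = 6.53 mA, confirming saturation.

saturation; I_C ≈ 6.5 mA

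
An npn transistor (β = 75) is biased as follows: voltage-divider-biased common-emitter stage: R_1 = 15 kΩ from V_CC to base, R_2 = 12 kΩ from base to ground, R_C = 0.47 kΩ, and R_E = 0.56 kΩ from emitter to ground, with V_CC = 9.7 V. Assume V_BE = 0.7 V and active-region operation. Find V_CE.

Thevenize the base divider: V_Th = V_CC·R_2/(R_1+R_2) = 9.7×12/27 = 4.31 V, R_Th = R_1‖R_2 = 6.67 kΩ.
Base-emitter loop: V_Th = I_B·R_Th + V_BE + (β+1)I_B·R_E, so I_B = (4.31 − 0.7) / (6.67 + 76×0.56) = 0.0734 mA.
I_C = β·I_B = 75×0.0734 = 5.5 mA, and I_E = (β+1)I_B = 5.58 mA.
V_CE = V_CC − I_C·R_C − I_E·R_E = 9.7 − 5.5×0.47 − 5.58×0.56 = 3.99 V.
V_CE = 3.99 V > 0.2 V confirms active-region operation.

V_CE ≈ 4 V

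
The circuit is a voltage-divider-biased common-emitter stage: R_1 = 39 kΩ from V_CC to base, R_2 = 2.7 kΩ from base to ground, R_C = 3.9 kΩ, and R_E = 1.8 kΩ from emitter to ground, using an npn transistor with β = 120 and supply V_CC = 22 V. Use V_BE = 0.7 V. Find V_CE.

V_CE ≈ 20 V

Thevenize the base divider: V_Th = V_CC·R_2/(R_1+R_2) = 22×2.7/41.7 = 1.42 V, R_Th = R_1‖R_2 = 2.53 kΩ.
Base-emitter loop: V_Th = I_B·R_Th + V_BE + (β+1)I_B·R_E, so I_B = (1.42 − 0.7) / (2.53 + 121×1.8) = 0.00329 mA.
I_C = β·I_B = 120×0.00329 = 0.395 mA, and I_E = (β+1)I_B = 0.398 mA.
V_CE = V_CC − I_C·R_C − I_E·R_E = 22 − 0.395×3.9 − 0.398×1.8 = 19.7 V.
V_CE = 19.7 V > 0.2 V confirms active-region operation.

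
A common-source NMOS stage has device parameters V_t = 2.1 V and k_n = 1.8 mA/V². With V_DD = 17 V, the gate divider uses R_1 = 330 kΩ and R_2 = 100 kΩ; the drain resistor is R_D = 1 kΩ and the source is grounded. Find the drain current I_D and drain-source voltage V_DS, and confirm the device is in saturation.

I_D ≈ 3.1 mA, V_DS ≈ 14 V

V_G = V_DD·R_2/(R_1+R_2) = 17×100/430 = 3.95 V. With the source grounded, V_GS = V_G = 3.95 V.
Assume saturation: I_D = (k_n/2)(V_GS − V_t)² = (1.8/2)×(3.95 − 2.1)² = 0.9×1.85² = 3.09 mA.
V_DS = V_DD − I_D·R_D = 17 − 3.09×1 = 13.9 V.
Saturation requires V_DS ≥ V_GS − V_t = 1.85 V; 13.9 ≥ 1.85 ✓.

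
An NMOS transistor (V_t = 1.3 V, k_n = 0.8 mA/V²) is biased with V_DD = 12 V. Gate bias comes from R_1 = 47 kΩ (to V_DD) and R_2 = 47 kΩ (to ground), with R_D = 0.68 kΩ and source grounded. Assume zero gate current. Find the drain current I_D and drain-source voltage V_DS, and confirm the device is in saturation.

I_D ≈ 8.8 mA, V_DS ≈ 6 V

V_G = V_DD·R_2/(R_1+R_2) = 12×47/94 = 6 V. With the source grounded, V_GS = V_G = 6 V.
Assume saturation: I_D = (k_n/2)(V_GS − V_t)² = (0.8/2)×(6 − 1.3)² = 0.4×4.7² = 8.84 mA.
V_DS = V_DD − I_D·R_D = 12 − 8.84×0.68 = 5.99 V.
Saturation requires V_DS ≥ V_GS − V_t = 4.7 V; 5.99 ≥ 4.7 ✓.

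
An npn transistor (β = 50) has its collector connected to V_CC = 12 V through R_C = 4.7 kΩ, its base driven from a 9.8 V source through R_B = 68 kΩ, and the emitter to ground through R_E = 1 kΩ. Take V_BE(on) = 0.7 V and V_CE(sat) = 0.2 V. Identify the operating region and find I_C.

saturation; I_C ≈ 2.1 mA

Assume active: I_B = (9.8 − 0.7)/(68 + 51×1) = 0.0765 mA, I_C = β·I_B = 3.82 mA.
Then V_CE = 12 − 3.82×4.7 − 3.9×1 = -9.87 V < 0.2 V — the active assumption fails.
Re-solve with V_CE = 0.2 V. KCL at the emitter: V_E/R_E = (V_BB−0.7−V_E)/R_B + (V_CC−0.2−V_E)/R_C, giving V_E = 2.15 V.
I_C = (V_CC − 0.2 − V_E)/R_C = (11.8 − 2.15)/4.7 = 2.05 mA.
Check: I_B = (9.1 − 2.15)/68 = 0.102 mA, and β·I_B = 5.11 mA > I_C, confirming saturation.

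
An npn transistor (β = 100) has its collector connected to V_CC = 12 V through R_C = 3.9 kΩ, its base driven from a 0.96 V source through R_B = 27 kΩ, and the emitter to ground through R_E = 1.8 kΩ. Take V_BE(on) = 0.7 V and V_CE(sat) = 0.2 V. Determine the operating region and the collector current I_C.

Assume active. Base-emitter loop: I_B = (V_BB − V_BE)/(R_B + (β+1)R_E) = (0.96 − 0.7)/(27 + 101×1.8) = 0.00125 mA.
I_C = β·I_B = 100×0.00125 = 0.125 mA.
V_CE = V_CC − I_C·R_C − I_E·R_E = 12 − 0.125×3.9 − 0.126×1.8 = 11.3 V > V_CE(sat), so the active-region assumption holds.

active; I_C ≈ 0.12 mA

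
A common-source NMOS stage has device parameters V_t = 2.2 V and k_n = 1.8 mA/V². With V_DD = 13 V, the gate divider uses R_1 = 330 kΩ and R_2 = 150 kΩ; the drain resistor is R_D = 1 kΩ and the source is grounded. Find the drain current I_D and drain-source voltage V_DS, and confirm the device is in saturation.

I_D ≈ 3.1 mA, V_DS ≈ 9.9 V

V_G = V_DD·R_2/(R_1+R_2) = 13×150/480 = 4.06 V. With the source grounded, V_GS = V_G = 4.06 V.
Assume saturation: I_D = (k_n/2)(V_GS − V_t)² = (1.8/2)×(4.06 − 2.2)² = 0.9×1.86² = 3.12 mA.
V_DS = V_DD − I_D·R_D = 13 − 3.12×1 = 9.88 V.
Saturation requires V_DS ≥ V_GS − V_t = 1.86 V; 9.88 ≥ 1.86 ✓.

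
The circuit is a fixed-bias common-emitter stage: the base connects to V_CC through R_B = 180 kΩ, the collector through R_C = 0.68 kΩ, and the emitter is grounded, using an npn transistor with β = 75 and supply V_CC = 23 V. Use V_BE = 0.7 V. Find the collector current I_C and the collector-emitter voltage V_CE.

Base loop: V_CC = I_B·R_B + V_BE, so I_B = (23 − 0.7)/180 kΩ = 0.124 mA.
In the active region I_C = β·I_B = 75 × 0.124 = 9.29 mA.
Collector loop: V_CE = V_CC − I_C·R_C = 23 − 9.29×0.68 = 16.7 V.
Since V_CE = 16.7 V > V_CE(sat) ≈ 0.2 V, the transistor is in the active region as assumed.

I_C ≈ 9.3 mA, V_CE ≈ 17 V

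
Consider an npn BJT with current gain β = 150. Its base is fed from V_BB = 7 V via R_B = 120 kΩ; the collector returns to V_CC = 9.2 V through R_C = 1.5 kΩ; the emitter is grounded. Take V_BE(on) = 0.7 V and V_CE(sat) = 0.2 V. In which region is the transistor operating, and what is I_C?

saturation; I_C ≈ 6 mA

Assume active: I_B = (7 − 0.7)/120 = 0.0525 mA, giving I_C = β·I_B = 7.88 mA.
But then V_CE = 9.2 − 7.88×1.5 = -2.61 V < V_CE(sat) = 0.2 V — impossible in the active region.
So the transistor is saturated. With V_CE = 0.2 V, I_C = (V_CC − 0.2)/R_C = 9/1.5 = 6 mA.
Check: β·I_B = 7.88 mA > I_C = 6 mA, confirming saturation.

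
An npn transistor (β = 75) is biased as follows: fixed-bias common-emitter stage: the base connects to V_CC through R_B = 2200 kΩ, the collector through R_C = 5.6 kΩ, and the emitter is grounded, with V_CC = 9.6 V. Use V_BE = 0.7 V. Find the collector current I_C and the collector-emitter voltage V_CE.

I_C ≈ 0.3 mA, V_CE ≈ 7.9 V

Base loop: V_CC = I_B·R_B + V_BE, so I_B = (9.6 − 0.7)/2200 kΩ = 0.00405 mA.
In the active region I_C = β·I_B = 75 × 0.00405 = 0.303 mA.
Collector loop: V_CE = V_CC − I_C·R_C = 9.6 − 0.303×5.6 = 7.9 V.
Since V_CE = 7.9 V > V_CE(sat) ≈ 0.2 V, the transistor is in the active region as assumed.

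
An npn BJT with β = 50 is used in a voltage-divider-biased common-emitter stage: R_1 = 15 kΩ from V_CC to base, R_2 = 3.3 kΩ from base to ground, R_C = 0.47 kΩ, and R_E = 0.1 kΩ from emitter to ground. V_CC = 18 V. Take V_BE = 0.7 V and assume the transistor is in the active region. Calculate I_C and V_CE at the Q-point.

I_C ≈ 16 mA, V_CE ≈ 8.7 V

Thevenize the base divider: V_Th = V_CC·R_2/(R_1+R_2) = 18×3.3/18.3 = 3.25 V, R_Th = R_1‖R_2 = 2.7 kΩ.
Base-emitter loop: V_Th = I_B·R_Th + V_BE + (β+1)I_B·R_E, so I_B = (3.25 − 0.7) / (2.7 + 51×0.1) = 0.326 mA.
I_C = β·I_B = 50×0.326 = 16.3 mA, and I_E = (β+1)I_B = 16.6 mA.
V_CE = V_CC − I_C·R_C − I_E·R_E = 18 − 16.3×0.47 − 16.6×0.1 = 8.67 V.
V_CE = 8.67 V > 0.2 V confirms active-region operation.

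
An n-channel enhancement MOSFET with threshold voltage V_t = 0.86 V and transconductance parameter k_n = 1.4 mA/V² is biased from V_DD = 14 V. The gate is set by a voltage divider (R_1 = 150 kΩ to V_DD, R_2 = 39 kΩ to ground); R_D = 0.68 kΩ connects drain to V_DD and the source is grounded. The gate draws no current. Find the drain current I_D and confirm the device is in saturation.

V_G = V_DD·R_2/(R_1+R_2) = 14×39/189 = 2.89 V. With the source grounded, V_GS = V_G = 2.89 V.
Assume saturation: I_D = (k_n/2)(V_GS − V_t)² = (1.4/2)×(2.89 − 0.86)² = 0.7×2.03² = 2.88 mA.
V_DS = V_DD − I_D·R_D = 14 − 2.88×0.68 = 12 V.
Saturation requires V_DS ≥ V_GS − V_t = 2.03 V; 12 ≥ 2.03 ✓.

I_D ≈ 2.9 mA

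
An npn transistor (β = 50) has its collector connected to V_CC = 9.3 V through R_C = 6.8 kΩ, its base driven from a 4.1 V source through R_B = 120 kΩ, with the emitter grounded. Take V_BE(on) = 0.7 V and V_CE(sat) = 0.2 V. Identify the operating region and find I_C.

saturation; I_C ≈ 1.3 mA

Assume active: I_B = (4.1 − 0.7)/120 = 0.0283 mA, giving I_C = β·I_B = 1.42 mA.
But then V_CE = 9.3 − 1.42×6.8 = -0.333 V < V_CE(sat) = 0.2 V — impossible in the active region.
So the transistor is saturated. With V_CE = 0.2 V, I_C = (V_CC − 0.2)/R_C = 9.1/6.8 = 1.34 mA.
Check: β·I_B = 1.42 mA > I_C = 1.34 mA, confirming saturation.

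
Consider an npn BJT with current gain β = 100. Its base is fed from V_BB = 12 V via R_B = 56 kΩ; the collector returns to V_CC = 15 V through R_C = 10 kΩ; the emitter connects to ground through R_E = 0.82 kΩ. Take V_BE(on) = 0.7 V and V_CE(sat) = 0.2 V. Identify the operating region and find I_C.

saturation; I_C ≈ 1.4 mA

Assume active: I_B = (12 − 0.7)/(56 + 101×0.82) = 0.0814 mA, I_C = β·I_B = 8.14 mA.
Then V_CE = 15 − 8.14×10 − 8.22×0.82 = -73.1 V < 0.2 V — the active assumption fails.
Re-solve with V_CE = 0.2 V. KCL at the emitter: V_E/R_E = (V_BB−0.7−V_E)/R_B + (V_CC−0.2−V_E)/R_C, giving V_E = 1.26 V.
I_C = (V_CC − 0.2 − V_E)/R_C = (14.8 − 1.26)/10 = 1.35 mA.
Check: I_B = (11.3 − 1.26)/56 = 0.179 mA, and β·I_B = 17.9 mA > I_C, confirming saturation.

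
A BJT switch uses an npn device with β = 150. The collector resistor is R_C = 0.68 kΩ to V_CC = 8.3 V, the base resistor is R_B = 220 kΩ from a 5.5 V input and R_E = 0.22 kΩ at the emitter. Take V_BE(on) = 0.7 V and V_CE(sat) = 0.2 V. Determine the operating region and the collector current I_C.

Assume active. Base-emitter loop: I_B = (V_BB − V_BE)/(R_B + (β+1)R_E) = (5.5 − 0.7)/(220 + 151×0.22) = 0.019 mA.
I_C = β·I_B = 150×0.019 = 2.84 mA.
V_CE = V_CC − I_C·R_C − I_E·R_E = 8.3 − 2.84×0.68 − 2.86×0.22 = 5.74 V > V_CE(sat), so the active-region assumption holds.

active; I_C ≈ 2.8 mA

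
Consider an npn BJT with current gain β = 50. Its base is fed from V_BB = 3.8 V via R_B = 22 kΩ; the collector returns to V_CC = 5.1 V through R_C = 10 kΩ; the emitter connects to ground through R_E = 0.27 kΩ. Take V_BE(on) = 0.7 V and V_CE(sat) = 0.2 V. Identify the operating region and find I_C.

saturation; I_C ≈ 0.47 mA

Assume active: I_B = (3.8 − 0.7)/(22 + 51×0.27) = 0.0867 mA, I_C = β·I_B = 4.33 mA.
Then V_CE = 5.1 − 4.33×10 − 4.42×0.27 = -39.4 V < 0.2 V — the active assumption fails.
Re-solve with V_CE = 0.2 V. KCL at the emitter: V_E/R_E = (V_BB−0.7−V_E)/R_B + (V_CC−0.2−V_E)/R_C, giving V_E = 0.164 V.
I_C = (V_CC − 0.2 − V_E)/R_C = (4.9 − 0.164)/10 = 0.474 mA.
Check: I_B = (3.1 − 0.164)/22 = 0.133 mA, and β·I_B = 6.67 mA > I_C, confirming saturation.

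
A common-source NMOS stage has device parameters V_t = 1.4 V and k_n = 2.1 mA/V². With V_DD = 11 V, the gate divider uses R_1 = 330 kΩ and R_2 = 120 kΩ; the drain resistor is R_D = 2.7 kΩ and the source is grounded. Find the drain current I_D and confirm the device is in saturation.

I_D ≈ 2.5 mA

V_G = V_DD·R_2/(R_1+R_2) = 11×120/450 = 2.93 V. With the source grounded, V_GS = V_G = 2.93 V.
Assume saturation: I_D = (k_n/2)(V_GS − V_t)² = (2.1/2)×(2.93 − 1.4)² = 1.05×1.53² = 2.47 mA.
V_DS = V_DD − I_D·R_D = 11 − 2.47×2.7 = 4.33 V.
Saturation requires V_DS ≥ V_GS − V_t = 1.53 V; 4.33 ≥ 1.53 ✓.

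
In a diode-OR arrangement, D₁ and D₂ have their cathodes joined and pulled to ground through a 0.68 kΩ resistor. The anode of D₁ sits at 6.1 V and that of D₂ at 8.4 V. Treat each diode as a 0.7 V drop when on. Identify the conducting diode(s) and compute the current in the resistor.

Only D₂ conducts; I_R ≈ 11 mA

Assume both conduct. Then node N would need to be at both 6.1−0.7 = 5.4 V and 8.4−0.7 = 7.7 V, which is impossible.
Assume only D₂ conducts: V_N = 8.4 − 0.7 = 7.7 V, so I_R = 7.7/0.68 = 11.3 mA.
Check D₁: its anode-to-cathode voltage is 6.1 − 7.7 = -1.6 V < 0.7 V, so it is off. The assumption is consistent.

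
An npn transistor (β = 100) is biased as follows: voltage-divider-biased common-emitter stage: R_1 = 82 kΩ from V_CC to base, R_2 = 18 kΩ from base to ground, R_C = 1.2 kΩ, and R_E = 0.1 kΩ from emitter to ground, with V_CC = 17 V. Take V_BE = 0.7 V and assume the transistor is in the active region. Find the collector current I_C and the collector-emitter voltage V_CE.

I_C ≈ 9.5 mA, V_CE ≈ 4.6 V

Thevenize the base divider: V_Th = V_CC·R_2/(R_1+R_2) = 17×18/100 = 3.06 V, R_Th = R_1‖R_2 = 14.8 kΩ.
Base-emitter loop: V_Th = I_B·R_Th + V_BE + (β+1)I_B·R_E, so I_B = (3.06 − 0.7) / (14.8 + 101×0.1) = 0.0949 mA.
I_C = β·I_B = 100×0.0949 = 9.49 mA, and I_E = (β+1)I_B = 9.59 mA.
V_CE = V_CC − I_C·R_C − I_E·R_E = 17 − 9.49×1.2 − 9.59×0.1 = 4.65 V.
V_CE = 4.65 V > 0.2 V confirms active-region operation.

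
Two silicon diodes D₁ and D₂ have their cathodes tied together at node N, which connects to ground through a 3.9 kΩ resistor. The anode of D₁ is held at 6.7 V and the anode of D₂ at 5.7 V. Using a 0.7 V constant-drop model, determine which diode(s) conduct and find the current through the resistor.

Only D₁ conducts; I_R ≈ 1.5 mA

Assume both conduct. Then node N would need to be at both 6.7−0.7 = 6 V and 5.7−0.7 = 5 V, which is impossible.
Assume only D₁ conducts: V_N = 6.7 − 0.7 = 6 V, so I_R = 6/3.9 = 1.54 mA.
Check D₂: its anode-to-cathode voltage is 5.7 − 6 = -0.3 V < 0.7 V, so it is off. The assumption is consistent.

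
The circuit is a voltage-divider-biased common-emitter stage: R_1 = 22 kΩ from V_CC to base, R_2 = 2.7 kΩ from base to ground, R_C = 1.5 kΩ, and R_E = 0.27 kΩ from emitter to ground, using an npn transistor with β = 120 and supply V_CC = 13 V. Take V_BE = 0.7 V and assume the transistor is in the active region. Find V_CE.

V_CE ≈ 8.6 V

Thevenize the base divider: V_Th = V_CC·R_2/(R_1+R_2) = 13×2.7/24.7 = 1.42 V, R_Th = R_1‖R_2 = 2.4 kΩ.
Base-emitter loop: V_Th = I_B·R_Th + V_BE + (β+1)I_B·R_E, so I_B = (1.42 − 0.7) / (2.4 + 121×0.27) = 0.0206 mA.
I_C = β·I_B = 120×0.0206 = 2.47 mA, and I_E = (β+1)I_B = 2.49 mA.
V_CE = V_CC − I_C·R_C − I_E·R_E = 13 − 2.47×1.5 − 2.49×0.27 = 8.63 V.
V_CE = 8.63 V > 0.2 V confirms active-region operation.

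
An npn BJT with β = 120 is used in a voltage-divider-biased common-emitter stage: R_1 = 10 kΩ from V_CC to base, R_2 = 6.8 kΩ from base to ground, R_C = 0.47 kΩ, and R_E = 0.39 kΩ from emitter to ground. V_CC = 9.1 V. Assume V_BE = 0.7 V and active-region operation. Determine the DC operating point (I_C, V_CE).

Thevenize the base divider: V_Th = V_CC·R_2/(R_1+R_2) = 9.1×6.8/16.8 = 3.68 V, R_Th = R_1‖R_2 = 4.05 kΩ.
Base-emitter loop: V_Th = I_B·R_Th + V_BE + (β+1)I_B·R_E, so I_B = (3.68 − 0.7) / (4.05 + 121×0.39) = 0.0582 mA.
I_C = β·I_B = 120×0.0582 = 6.99 mA, and I_E = (β+1)I_B = 7.05 mA.
V_CE = V_CC − I_C·R_C − I_E·R_E = 9.1 − 6.99×0.47 − 7.05×0.39 = 3.07 V.
V_CE = 3.07 V > 0.2 V confirms active-region operation.

I_C ≈ 7 mA, V_CE ≈ 3.1 V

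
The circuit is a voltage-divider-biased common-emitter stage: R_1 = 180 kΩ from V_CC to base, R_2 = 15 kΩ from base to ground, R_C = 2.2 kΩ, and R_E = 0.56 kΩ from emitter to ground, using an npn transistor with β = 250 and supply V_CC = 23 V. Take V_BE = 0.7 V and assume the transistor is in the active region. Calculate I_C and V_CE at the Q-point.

I_C ≈ 1.7 mA, V_CE ≈ 18 V

Thevenize the base divider: V_Th = V_CC·R_2/(R_1+R_2) = 23×15/195 = 1.77 V, R_Th = R_1‖R_2 = 13.8 kΩ.
Base-emitter loop: V_Th = I_B·R_Th + V_BE + (β+1)I_B·R_E, so I_B = (1.77 − 0.7) / (13.8 + 251×0.56) = 0.00692 mA.
I_C = β·I_B = 250×0.00692 = 1.73 mA, and I_E = (β+1)I_B = 1.74 mA.
V_CE = V_CC − I_C·R_C − I_E·R_E = 23 − 1.73×2.2 − 1.74×0.56 = 18.2 V.
V_CE = 18.2 V > 0.2 V confirms active-region operation.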